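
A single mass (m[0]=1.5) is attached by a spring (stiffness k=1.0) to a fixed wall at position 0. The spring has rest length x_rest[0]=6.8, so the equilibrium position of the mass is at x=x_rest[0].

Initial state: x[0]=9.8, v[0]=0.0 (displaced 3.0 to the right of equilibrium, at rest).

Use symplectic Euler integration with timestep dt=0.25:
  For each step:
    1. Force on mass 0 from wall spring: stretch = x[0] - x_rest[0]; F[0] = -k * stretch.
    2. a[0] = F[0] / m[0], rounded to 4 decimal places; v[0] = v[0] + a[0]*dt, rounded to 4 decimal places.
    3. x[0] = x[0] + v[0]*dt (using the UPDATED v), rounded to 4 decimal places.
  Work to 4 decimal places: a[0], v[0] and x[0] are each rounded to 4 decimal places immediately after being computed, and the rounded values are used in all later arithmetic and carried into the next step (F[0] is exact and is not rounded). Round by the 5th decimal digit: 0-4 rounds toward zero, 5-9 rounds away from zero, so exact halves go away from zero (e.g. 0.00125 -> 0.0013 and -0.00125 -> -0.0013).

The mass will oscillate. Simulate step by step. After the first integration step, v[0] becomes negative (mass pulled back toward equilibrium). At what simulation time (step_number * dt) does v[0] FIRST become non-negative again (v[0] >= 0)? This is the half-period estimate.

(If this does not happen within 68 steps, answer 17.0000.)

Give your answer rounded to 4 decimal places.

Step 0: x=[9.8000] v=[0.0000]
Step 1: x=[9.6750] v=[-0.5000]
Step 2: x=[9.4302] v=[-0.9792]
Step 3: x=[9.0758] v=[-1.4176]
Step 4: x=[8.6266] v=[-1.7969]
Step 5: x=[8.1013] v=[-2.1013]
Step 6: x=[7.5218] v=[-2.3182]
Step 7: x=[6.9122] v=[-2.4385]
Step 8: x=[6.2979] v=[-2.4572]
Step 9: x=[5.7045] v=[-2.3735]
Step 10: x=[5.1568] v=[-2.1909]
Step 11: x=[4.6776] v=[-1.9170]
Step 12: x=[4.2868] v=[-1.5633]
Step 13: x=[4.0007] v=[-1.1444]
Step 14: x=[3.8312] v=[-0.6779]
Step 15: x=[3.7854] v=[-0.1831]
Step 16: x=[3.8652] v=[0.3193]
First v>=0 after going negative at step 16, time=4.0000

Answer: 4.0000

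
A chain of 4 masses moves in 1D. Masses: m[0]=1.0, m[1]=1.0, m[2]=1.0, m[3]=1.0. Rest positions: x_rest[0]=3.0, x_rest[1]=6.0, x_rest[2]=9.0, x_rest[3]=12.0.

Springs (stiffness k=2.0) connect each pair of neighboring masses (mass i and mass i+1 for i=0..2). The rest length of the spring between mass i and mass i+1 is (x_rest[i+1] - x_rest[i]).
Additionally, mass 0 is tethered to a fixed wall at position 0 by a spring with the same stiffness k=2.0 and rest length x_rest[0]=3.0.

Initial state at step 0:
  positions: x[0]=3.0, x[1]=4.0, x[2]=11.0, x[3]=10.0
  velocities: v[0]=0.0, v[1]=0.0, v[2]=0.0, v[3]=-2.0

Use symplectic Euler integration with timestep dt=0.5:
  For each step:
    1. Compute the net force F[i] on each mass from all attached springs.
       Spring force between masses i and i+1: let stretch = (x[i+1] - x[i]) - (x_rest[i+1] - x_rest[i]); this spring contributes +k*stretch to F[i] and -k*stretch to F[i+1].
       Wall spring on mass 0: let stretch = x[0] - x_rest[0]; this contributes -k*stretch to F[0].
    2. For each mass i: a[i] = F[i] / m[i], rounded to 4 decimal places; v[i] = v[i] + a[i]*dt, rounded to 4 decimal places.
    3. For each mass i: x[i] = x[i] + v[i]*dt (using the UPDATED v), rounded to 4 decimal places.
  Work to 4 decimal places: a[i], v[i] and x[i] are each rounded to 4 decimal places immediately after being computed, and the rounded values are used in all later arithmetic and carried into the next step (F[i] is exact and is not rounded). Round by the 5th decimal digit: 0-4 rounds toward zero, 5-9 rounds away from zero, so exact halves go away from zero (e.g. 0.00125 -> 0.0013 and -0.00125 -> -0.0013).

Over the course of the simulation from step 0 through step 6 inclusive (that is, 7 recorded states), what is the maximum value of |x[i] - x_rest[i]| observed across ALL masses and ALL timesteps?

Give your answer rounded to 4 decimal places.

Step 0: x=[3.0000 4.0000 11.0000 10.0000] v=[0.0000 0.0000 0.0000 -2.0000]
Step 1: x=[2.0000 7.0000 7.0000 11.0000] v=[-2.0000 6.0000 -8.0000 2.0000]
Step 2: x=[2.5000 7.5000 5.0000 11.5000] v=[1.0000 1.0000 -4.0000 1.0000]
Step 3: x=[4.2500 4.2500 7.5000 10.2500] v=[3.5000 -6.5000 5.0000 -2.5000]
Step 4: x=[3.8750 2.6250 9.7500 9.1250] v=[-0.7500 -3.2500 4.5000 -2.2500]
Step 5: x=[0.9375 5.1875 8.1250 9.8125] v=[-5.8750 5.1250 -3.2500 1.3750]
Step 6: x=[-0.3438 7.0938 5.8750 11.1563] v=[-2.5625 3.8125 -4.5000 2.6875]
Max displacement = 4.0000

Answer: 4.0000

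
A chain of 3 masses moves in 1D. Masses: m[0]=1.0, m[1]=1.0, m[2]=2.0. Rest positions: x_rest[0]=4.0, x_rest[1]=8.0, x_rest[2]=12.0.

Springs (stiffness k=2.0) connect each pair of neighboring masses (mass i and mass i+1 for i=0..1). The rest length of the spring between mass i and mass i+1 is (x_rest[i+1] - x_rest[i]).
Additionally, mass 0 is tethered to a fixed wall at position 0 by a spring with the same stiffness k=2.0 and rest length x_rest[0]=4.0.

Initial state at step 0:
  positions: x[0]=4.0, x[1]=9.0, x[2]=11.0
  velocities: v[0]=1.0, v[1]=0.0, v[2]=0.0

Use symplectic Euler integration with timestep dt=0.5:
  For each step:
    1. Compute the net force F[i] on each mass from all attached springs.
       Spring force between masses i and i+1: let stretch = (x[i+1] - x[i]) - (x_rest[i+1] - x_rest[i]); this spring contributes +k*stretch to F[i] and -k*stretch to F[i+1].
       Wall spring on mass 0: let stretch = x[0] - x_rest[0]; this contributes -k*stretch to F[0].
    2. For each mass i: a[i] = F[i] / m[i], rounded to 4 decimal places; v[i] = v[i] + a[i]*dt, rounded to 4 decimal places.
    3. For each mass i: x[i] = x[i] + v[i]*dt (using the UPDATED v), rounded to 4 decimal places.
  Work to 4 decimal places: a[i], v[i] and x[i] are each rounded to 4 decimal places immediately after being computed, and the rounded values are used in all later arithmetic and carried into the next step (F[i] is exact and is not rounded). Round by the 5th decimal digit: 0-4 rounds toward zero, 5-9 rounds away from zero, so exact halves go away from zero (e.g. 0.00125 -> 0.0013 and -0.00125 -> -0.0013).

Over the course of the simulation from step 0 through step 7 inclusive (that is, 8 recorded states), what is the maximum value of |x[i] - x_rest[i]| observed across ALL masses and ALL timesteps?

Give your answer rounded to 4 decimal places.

Step 0: x=[4.0000 9.0000 11.0000] v=[1.0000 0.0000 0.0000]
Step 1: x=[5.0000 7.5000 11.5000] v=[2.0000 -3.0000 1.0000]
Step 2: x=[4.7500 6.7500 12.0000] v=[-0.5000 -1.5000 1.0000]
Step 3: x=[3.1250 7.6250 12.1875] v=[-3.2500 1.7500 0.3750]
Step 4: x=[2.1875 8.5313 12.2344] v=[-1.8750 1.8125 0.0938]
Step 5: x=[3.3282 8.1172 12.3556] v=[2.2813 -0.8282 0.2423]
Step 6: x=[5.1993 7.4278 12.4172] v=[3.7421 -1.3788 0.1231]
Step 7: x=[5.5850 8.1189 12.2314] v=[0.7713 1.3821 -0.3716]
Max displacement = 1.8125

Answer: 1.8125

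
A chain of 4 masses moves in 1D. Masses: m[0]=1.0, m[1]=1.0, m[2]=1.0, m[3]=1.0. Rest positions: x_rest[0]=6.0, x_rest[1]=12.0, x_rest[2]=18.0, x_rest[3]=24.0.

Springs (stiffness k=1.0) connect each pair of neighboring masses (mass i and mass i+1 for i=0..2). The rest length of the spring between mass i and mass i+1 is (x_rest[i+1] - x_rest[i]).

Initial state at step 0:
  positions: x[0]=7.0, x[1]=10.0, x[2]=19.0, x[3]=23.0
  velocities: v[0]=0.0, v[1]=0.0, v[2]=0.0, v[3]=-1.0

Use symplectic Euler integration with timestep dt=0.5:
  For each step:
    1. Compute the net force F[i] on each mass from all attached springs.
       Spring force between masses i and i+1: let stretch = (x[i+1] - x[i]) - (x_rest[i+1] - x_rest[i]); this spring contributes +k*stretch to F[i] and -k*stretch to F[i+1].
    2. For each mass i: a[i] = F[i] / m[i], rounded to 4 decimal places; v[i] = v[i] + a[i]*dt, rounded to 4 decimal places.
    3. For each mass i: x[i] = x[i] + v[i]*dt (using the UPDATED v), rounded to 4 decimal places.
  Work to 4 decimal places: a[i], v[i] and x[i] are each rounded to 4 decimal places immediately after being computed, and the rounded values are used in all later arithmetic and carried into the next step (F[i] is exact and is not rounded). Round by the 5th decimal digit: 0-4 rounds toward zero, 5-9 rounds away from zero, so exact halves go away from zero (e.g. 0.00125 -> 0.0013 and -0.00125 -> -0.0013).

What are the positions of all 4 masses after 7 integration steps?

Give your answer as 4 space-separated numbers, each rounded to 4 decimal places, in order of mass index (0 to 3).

Step 0: x=[7.0000 10.0000 19.0000 23.0000] v=[0.0000 0.0000 0.0000 -1.0000]
Step 1: x=[6.2500 11.5000 17.7500 23.0000] v=[-1.5000 3.0000 -2.5000 0.0000]
Step 2: x=[5.3125 13.2500 16.2500 23.1875] v=[-1.8750 3.5000 -3.0000 0.3750]
Step 3: x=[4.8594 13.7657 15.7344 23.1406] v=[-0.9063 1.0313 -1.0313 -0.0938]
Step 4: x=[5.1329 12.5470 16.5782 22.7422] v=[0.5469 -2.4375 1.6875 -0.7969]
Step 5: x=[5.7599 10.4825 17.9552 22.3028] v=[1.2540 -4.1290 2.7539 -0.8789]
Step 6: x=[6.0676 9.1055 18.5509 22.2765] v=[0.6153 -2.7540 1.1914 -0.0527]
Step 7: x=[5.6347 9.3304 17.7167 22.8188] v=[-0.8658 0.4498 -1.6685 1.0845]

Answer: 5.6347 9.3304 17.7167 22.8188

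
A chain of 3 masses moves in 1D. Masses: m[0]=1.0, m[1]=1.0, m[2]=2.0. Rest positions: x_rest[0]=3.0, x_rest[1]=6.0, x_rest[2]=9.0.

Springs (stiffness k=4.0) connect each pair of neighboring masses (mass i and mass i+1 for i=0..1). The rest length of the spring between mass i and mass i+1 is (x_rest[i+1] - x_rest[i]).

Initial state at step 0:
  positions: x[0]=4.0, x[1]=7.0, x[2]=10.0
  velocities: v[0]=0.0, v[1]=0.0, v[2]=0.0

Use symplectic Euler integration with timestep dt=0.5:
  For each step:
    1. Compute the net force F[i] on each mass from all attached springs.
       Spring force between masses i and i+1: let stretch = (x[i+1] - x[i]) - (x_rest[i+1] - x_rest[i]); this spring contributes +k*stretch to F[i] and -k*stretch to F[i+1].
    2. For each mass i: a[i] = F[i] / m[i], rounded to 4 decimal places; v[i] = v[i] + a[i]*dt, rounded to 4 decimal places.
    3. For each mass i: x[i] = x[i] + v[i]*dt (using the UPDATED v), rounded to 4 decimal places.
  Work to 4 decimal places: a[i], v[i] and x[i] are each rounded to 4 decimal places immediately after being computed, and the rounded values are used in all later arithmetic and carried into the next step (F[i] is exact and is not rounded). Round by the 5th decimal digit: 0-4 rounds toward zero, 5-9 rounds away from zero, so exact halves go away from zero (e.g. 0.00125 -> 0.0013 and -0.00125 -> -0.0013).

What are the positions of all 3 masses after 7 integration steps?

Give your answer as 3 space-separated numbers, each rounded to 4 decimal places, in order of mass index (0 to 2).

Step 0: x=[4.0000 7.0000 10.0000] v=[0.0000 0.0000 0.0000]
Step 1: x=[4.0000 7.0000 10.0000] v=[0.0000 0.0000 0.0000]
Step 2: x=[4.0000 7.0000 10.0000] v=[0.0000 0.0000 0.0000]
Step 3: x=[4.0000 7.0000 10.0000] v=[0.0000 0.0000 0.0000]
Step 4: x=[4.0000 7.0000 10.0000] v=[0.0000 0.0000 0.0000]
Step 5: x=[4.0000 7.0000 10.0000] v=[0.0000 0.0000 0.0000]
Step 6: x=[4.0000 7.0000 10.0000] v=[0.0000 0.0000 0.0000]
Step 7: x=[4.0000 7.0000 10.0000] v=[0.0000 0.0000 0.0000]

Answer: 4.0000 7.0000 10.0000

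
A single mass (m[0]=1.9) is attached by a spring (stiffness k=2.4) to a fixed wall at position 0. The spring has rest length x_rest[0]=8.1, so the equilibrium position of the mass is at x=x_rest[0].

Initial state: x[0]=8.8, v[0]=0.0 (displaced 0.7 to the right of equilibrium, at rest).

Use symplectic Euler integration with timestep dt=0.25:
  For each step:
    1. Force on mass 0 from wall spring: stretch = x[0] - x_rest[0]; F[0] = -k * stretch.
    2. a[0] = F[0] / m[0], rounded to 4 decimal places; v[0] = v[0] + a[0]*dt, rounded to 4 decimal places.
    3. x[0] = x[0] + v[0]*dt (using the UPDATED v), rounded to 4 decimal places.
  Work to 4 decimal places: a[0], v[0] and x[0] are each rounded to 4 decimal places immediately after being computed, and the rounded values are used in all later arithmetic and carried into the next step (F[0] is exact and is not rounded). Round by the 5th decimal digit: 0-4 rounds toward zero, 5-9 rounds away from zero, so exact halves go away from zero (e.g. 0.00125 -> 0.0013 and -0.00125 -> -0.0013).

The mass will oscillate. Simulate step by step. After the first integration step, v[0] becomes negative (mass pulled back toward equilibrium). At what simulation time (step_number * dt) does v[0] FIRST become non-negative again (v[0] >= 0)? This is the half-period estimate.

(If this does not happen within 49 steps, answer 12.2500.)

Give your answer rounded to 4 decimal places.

Step 0: x=[8.8000] v=[0.0000]
Step 1: x=[8.7447] v=[-0.2211]
Step 2: x=[8.6385] v=[-0.4247]
Step 3: x=[8.4898] v=[-0.5948]
Step 4: x=[8.3103] v=[-0.7179]
Step 5: x=[8.1142] v=[-0.7843]
Step 6: x=[7.9170] v=[-0.7888]
Step 7: x=[7.7343] v=[-0.7310]
Step 8: x=[7.5804] v=[-0.6155]
Step 9: x=[7.4676] v=[-0.4514]
Step 10: x=[7.4047] v=[-0.2517]
Step 11: x=[7.3967] v=[-0.0321]
Step 12: x=[7.4442] v=[0.1900]
First v>=0 after going negative at step 12, time=3.0000

Answer: 3.0000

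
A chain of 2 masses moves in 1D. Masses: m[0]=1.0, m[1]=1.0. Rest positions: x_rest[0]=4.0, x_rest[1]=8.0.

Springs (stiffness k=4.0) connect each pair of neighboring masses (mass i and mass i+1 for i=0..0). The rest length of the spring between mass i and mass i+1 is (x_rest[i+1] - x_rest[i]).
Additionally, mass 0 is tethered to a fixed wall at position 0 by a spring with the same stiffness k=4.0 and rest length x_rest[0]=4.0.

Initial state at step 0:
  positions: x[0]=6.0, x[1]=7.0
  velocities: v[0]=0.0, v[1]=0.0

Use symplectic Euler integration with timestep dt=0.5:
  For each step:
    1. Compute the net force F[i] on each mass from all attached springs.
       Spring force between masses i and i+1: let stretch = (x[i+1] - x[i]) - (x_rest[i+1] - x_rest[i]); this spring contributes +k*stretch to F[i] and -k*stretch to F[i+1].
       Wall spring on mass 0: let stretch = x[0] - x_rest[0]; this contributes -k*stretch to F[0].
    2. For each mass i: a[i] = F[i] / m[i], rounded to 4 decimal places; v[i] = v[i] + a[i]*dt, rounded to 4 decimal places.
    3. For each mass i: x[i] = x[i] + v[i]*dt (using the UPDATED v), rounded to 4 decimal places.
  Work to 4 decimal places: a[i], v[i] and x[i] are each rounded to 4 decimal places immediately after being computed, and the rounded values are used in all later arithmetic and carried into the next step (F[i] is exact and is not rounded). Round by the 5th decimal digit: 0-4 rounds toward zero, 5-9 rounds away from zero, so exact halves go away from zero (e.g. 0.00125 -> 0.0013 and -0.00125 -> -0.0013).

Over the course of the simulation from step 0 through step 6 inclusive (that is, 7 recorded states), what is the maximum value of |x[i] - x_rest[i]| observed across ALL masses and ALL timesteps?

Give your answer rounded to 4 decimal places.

Step 0: x=[6.0000 7.0000] v=[0.0000 0.0000]
Step 1: x=[1.0000 10.0000] v=[-10.0000 6.0000]
Step 2: x=[4.0000 8.0000] v=[6.0000 -4.0000]
Step 3: x=[7.0000 6.0000] v=[6.0000 -4.0000]
Step 4: x=[2.0000 9.0000] v=[-10.0000 6.0000]
Step 5: x=[2.0000 9.0000] v=[0.0000 0.0000]
Step 6: x=[7.0000 6.0000] v=[10.0000 -6.0000]
Max displacement = 3.0000

Answer: 3.0000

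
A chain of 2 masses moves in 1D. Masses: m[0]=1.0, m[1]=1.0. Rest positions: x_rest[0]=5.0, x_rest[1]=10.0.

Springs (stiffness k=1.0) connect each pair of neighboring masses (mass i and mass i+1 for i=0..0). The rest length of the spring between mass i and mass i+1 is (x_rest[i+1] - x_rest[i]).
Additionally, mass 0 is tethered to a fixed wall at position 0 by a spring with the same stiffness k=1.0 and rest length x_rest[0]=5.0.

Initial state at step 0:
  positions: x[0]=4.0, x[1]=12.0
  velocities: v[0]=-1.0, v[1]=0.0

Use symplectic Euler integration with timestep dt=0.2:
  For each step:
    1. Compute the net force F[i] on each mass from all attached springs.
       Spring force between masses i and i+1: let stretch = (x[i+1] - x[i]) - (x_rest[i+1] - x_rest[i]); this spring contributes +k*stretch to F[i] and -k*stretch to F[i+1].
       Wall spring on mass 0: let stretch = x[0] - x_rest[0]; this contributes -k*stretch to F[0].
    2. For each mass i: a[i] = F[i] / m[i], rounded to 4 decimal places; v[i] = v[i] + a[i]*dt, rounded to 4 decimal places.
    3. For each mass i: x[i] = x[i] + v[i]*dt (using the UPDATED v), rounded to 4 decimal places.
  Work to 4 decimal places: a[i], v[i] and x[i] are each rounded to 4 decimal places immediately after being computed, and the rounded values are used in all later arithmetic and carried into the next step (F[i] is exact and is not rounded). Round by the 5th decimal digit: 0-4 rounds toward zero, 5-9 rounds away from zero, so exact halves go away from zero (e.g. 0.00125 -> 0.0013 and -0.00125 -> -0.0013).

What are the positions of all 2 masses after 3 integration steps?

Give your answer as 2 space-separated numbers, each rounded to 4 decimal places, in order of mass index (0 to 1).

Answer: 4.3363 11.3038

Derivation:
Step 0: x=[4.0000 12.0000] v=[-1.0000 0.0000]
Step 1: x=[3.9600 11.8800] v=[-0.2000 -0.6000]
Step 2: x=[4.0784 11.6432] v=[0.5920 -1.1840]
Step 3: x=[4.3363 11.3038] v=[1.2893 -1.6970]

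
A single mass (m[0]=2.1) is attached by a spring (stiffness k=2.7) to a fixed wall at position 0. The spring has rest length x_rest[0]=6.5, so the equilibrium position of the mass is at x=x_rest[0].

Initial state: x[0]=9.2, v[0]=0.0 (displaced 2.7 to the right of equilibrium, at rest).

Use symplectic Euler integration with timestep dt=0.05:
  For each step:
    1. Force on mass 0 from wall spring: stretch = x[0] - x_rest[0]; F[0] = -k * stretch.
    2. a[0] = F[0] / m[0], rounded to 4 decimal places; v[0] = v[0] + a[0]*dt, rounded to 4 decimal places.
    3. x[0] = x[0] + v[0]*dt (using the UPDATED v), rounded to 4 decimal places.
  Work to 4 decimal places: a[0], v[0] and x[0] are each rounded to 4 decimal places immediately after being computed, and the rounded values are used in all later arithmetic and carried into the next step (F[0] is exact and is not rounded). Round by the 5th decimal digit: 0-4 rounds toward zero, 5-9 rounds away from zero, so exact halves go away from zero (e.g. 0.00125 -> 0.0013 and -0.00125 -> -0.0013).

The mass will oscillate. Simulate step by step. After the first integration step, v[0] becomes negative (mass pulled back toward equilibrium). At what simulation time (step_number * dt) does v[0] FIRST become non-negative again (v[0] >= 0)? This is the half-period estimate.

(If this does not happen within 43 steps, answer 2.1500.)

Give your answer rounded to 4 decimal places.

Answer: 2.1500

Derivation:
Step 0: x=[9.2000] v=[0.0000]
Step 1: x=[9.1913] v=[-0.1736]
Step 2: x=[9.1740] v=[-0.3466]
Step 3: x=[9.1481] v=[-0.5185]
Step 4: x=[9.1137] v=[-0.6887]
Step 5: x=[9.0709] v=[-0.8567]
Step 6: x=[9.0198] v=[-1.0220]
Step 7: x=[8.9606] v=[-1.1840]
Step 8: x=[8.8935] v=[-1.3422]
Step 9: x=[8.8187] v=[-1.4961]
Step 10: x=[8.7364] v=[-1.6452]
Step 11: x=[8.6470] v=[-1.7890]
Step 12: x=[8.5507] v=[-1.9270]
Step 13: x=[8.4478] v=[-2.0588]
Step 14: x=[8.3386] v=[-2.1840]
Step 15: x=[8.2235] v=[-2.3022]
Step 16: x=[8.1029] v=[-2.4130]
Step 17: x=[7.9771] v=[-2.5160]
Step 18: x=[7.8466] v=[-2.6110]
Step 19: x=[7.7117] v=[-2.6976]
Step 20: x=[7.5729] v=[-2.7755]
Step 21: x=[7.4307] v=[-2.8445]
Step 22: x=[7.2855] v=[-2.9043]
Step 23: x=[7.1378] v=[-2.9548]
Step 24: x=[6.9880] v=[-2.9958]
Step 25: x=[6.8366] v=[-3.0272]
Step 26: x=[6.6842] v=[-3.0488]
Step 27: x=[6.5312] v=[-3.0606]
Step 28: x=[6.3781] v=[-3.0626]
Step 29: x=[6.2254] v=[-3.0548]
Step 30: x=[6.0735] v=[-3.0371]
Step 31: x=[5.9230] v=[-3.0097]
Step 32: x=[5.7744] v=[-2.9726]
Step 33: x=[5.6281] v=[-2.9260]
Step 34: x=[5.4846] v=[-2.8700]
Step 35: x=[5.3444] v=[-2.8047]
Step 36: x=[5.2079] v=[-2.7304]
Step 37: x=[5.0755] v=[-2.6473]
Step 38: x=[4.9477] v=[-2.5557]
Step 39: x=[4.8249] v=[-2.4559]
Step 40: x=[4.7075] v=[-2.3482]
Step 41: x=[4.5959] v=[-2.2330]
Step 42: x=[4.4904] v=[-2.1106]
Step 43: x=[4.3913] v=[-1.9814]
v[0] did not become non-negative within 43 steps; using fallback time=2.1500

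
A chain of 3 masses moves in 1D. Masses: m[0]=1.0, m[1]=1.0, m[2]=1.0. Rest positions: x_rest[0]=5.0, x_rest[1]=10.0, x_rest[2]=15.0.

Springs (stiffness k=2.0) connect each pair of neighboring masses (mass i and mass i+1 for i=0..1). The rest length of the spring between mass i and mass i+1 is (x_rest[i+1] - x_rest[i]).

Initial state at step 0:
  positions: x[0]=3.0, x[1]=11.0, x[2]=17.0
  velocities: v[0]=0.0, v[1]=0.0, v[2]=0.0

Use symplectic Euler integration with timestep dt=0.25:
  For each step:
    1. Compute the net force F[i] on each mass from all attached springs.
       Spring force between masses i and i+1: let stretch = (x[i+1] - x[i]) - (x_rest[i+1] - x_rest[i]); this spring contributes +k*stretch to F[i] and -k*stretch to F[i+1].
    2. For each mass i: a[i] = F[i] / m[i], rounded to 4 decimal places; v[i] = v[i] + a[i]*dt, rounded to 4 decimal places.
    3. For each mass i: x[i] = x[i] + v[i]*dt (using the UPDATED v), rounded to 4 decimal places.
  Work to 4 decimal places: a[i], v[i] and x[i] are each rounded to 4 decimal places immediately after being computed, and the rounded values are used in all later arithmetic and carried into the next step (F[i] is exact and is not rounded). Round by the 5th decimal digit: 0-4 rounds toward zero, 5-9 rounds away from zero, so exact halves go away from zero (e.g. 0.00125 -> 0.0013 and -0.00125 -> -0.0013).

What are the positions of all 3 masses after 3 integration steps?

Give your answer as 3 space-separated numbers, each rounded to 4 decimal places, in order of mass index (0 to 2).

Answer: 4.8809 9.9336 16.1856

Derivation:
Step 0: x=[3.0000 11.0000 17.0000] v=[0.0000 0.0000 0.0000]
Step 1: x=[3.3750 10.7500 16.8750] v=[1.5000 -1.0000 -0.5000]
Step 2: x=[4.0469 10.3438 16.6094] v=[2.6875 -1.6250 -1.0625]
Step 3: x=[4.8809 9.9336 16.1856] v=[3.3360 -1.6407 -1.6953]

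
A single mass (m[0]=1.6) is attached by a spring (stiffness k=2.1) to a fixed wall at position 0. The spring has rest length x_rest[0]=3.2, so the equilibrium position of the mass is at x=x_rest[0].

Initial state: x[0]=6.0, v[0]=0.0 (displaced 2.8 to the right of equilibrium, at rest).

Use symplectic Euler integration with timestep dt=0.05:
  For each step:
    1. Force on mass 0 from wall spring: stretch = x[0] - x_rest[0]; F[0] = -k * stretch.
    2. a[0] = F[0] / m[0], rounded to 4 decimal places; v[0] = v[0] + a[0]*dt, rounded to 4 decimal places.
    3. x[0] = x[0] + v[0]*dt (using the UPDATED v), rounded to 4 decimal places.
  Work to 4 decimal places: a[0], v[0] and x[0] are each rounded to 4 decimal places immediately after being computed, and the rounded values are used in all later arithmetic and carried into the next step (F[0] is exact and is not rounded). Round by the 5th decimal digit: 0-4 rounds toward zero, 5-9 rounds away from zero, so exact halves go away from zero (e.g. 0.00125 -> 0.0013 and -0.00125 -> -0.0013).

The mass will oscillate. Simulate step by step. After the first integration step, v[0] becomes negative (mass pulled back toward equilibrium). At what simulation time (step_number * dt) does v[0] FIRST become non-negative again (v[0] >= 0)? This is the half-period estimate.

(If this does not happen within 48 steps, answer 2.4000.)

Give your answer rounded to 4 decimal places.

Answer: 2.4000

Derivation:
Step 0: x=[6.0000] v=[0.0000]
Step 1: x=[5.9908] v=[-0.1838]
Step 2: x=[5.9725] v=[-0.3669]
Step 3: x=[5.9451] v=[-0.5488]
Step 4: x=[5.9087] v=[-0.7289]
Step 5: x=[5.8634] v=[-0.9067]
Step 6: x=[5.8093] v=[-1.0815]
Step 7: x=[5.7467] v=[-1.2527]
Step 8: x=[5.6757] v=[-1.4198]
Step 9: x=[5.5966] v=[-1.5823]
Step 10: x=[5.5096] v=[-1.7396]
Step 11: x=[5.4150] v=[-1.8912]
Step 12: x=[5.3132] v=[-2.0366]
Step 13: x=[5.2044] v=[-2.1753]
Step 14: x=[5.0891] v=[-2.3068]
Step 15: x=[4.9676] v=[-2.4308]
Step 16: x=[4.8403] v=[-2.5468]
Step 17: x=[4.7076] v=[-2.6544]
Step 18: x=[4.5699] v=[-2.7533]
Step 19: x=[4.4277] v=[-2.8432]
Step 20: x=[4.2815] v=[-2.9238]
Step 21: x=[4.1318] v=[-2.9948]
Step 22: x=[3.9790] v=[-3.0560]
Step 23: x=[3.8236] v=[-3.1071]
Step 24: x=[3.6662] v=[-3.1480]
Step 25: x=[3.5073] v=[-3.1786]
Step 26: x=[3.3474] v=[-3.1988]
Step 27: x=[3.1870] v=[-3.2085]
Step 28: x=[3.0266] v=[-3.2076]
Step 29: x=[2.8668] v=[-3.1962]
Step 30: x=[2.7081] v=[-3.1743]
Step 31: x=[2.5510] v=[-3.1420]
Step 32: x=[2.3960] v=[-3.0994]
Step 33: x=[2.2437] v=[-3.0466]
Step 34: x=[2.0945] v=[-2.9838]
Step 35: x=[1.9489] v=[-2.9113]
Step 36: x=[1.8074] v=[-2.8292]
Step 37: x=[1.6705] v=[-2.7378]
Step 38: x=[1.5386] v=[-2.6374]
Step 39: x=[1.4122] v=[-2.5284]
Step 40: x=[1.2916] v=[-2.4111]
Step 41: x=[1.1773] v=[-2.2859]
Step 42: x=[1.0696] v=[-2.1532]
Step 43: x=[0.9689] v=[-2.0134]
Step 44: x=[0.8756] v=[-1.8670]
Step 45: x=[0.7899] v=[-1.7145]
Step 46: x=[0.7121] v=[-1.5563]
Step 47: x=[0.6425] v=[-1.3930]
Step 48: x=[0.5812] v=[-1.2252]
v[0] did not become non-negative within 48 steps; using fallback time=2.4000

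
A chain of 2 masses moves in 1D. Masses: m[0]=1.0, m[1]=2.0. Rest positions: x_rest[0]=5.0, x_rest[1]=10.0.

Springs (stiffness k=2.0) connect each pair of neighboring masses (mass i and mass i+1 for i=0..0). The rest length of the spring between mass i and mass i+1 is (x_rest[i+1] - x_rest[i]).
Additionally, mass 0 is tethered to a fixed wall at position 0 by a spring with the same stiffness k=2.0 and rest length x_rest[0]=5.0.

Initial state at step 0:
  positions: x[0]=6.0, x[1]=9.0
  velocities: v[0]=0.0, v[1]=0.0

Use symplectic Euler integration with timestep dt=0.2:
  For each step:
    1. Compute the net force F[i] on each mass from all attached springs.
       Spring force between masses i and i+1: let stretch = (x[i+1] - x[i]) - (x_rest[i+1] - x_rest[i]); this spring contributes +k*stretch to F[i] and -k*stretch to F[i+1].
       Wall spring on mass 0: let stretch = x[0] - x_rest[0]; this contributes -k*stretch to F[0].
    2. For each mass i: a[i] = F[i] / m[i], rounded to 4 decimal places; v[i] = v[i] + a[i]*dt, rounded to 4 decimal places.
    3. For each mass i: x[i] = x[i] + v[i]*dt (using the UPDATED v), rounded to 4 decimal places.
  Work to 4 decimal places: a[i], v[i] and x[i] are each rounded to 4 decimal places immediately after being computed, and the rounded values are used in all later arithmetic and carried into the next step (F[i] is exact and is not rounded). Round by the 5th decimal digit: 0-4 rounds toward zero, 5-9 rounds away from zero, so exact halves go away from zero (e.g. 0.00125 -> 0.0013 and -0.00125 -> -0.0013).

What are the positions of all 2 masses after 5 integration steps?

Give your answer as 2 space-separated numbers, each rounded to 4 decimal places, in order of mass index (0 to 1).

Answer: 3.7518 9.8128

Derivation:
Step 0: x=[6.0000 9.0000] v=[0.0000 0.0000]
Step 1: x=[5.7600 9.0800] v=[-1.2000 0.4000]
Step 2: x=[5.3248 9.2272] v=[-2.1760 0.7360]
Step 3: x=[4.7758 9.4183] v=[-2.7450 0.9555]
Step 4: x=[4.2161 9.6237] v=[-2.7983 1.0270]
Step 5: x=[3.7518 9.8128] v=[-2.3217 0.9455]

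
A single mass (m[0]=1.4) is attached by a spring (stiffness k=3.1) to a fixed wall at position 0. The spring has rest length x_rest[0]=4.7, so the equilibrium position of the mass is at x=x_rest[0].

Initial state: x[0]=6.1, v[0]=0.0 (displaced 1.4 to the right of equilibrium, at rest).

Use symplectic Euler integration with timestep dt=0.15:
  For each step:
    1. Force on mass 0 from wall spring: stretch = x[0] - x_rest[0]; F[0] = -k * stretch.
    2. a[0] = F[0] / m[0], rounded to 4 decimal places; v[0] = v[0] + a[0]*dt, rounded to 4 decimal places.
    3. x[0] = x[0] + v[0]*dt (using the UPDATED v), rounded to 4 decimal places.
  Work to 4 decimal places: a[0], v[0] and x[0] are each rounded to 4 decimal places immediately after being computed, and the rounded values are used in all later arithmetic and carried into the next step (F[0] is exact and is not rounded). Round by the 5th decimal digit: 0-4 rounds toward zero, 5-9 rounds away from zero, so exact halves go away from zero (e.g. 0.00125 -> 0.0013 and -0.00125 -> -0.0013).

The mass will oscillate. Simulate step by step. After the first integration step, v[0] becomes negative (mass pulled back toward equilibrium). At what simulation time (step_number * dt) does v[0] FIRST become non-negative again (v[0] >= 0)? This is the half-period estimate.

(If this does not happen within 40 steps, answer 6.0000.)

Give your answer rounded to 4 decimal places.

Step 0: x=[6.1000] v=[0.0000]
Step 1: x=[6.0303] v=[-0.4650]
Step 2: x=[5.8943] v=[-0.9069]
Step 3: x=[5.6988] v=[-1.3036]
Step 4: x=[5.4535] v=[-1.6353]
Step 5: x=[5.1707] v=[-1.8856]
Step 6: x=[4.8644] v=[-2.0419]
Step 7: x=[4.5499] v=[-2.0965]
Step 8: x=[4.2429] v=[-2.0466]
Step 9: x=[3.9587] v=[-1.8948]
Step 10: x=[3.7114] v=[-1.6486]
Step 11: x=[3.5134] v=[-1.3203]
Step 12: x=[3.3745] v=[-0.9262]
Step 13: x=[3.3016] v=[-0.4860]
Step 14: x=[3.2984] v=[-0.0215]
Step 15: x=[3.3650] v=[0.4440]
First v>=0 after going negative at step 15, time=2.2500

Answer: 2.2500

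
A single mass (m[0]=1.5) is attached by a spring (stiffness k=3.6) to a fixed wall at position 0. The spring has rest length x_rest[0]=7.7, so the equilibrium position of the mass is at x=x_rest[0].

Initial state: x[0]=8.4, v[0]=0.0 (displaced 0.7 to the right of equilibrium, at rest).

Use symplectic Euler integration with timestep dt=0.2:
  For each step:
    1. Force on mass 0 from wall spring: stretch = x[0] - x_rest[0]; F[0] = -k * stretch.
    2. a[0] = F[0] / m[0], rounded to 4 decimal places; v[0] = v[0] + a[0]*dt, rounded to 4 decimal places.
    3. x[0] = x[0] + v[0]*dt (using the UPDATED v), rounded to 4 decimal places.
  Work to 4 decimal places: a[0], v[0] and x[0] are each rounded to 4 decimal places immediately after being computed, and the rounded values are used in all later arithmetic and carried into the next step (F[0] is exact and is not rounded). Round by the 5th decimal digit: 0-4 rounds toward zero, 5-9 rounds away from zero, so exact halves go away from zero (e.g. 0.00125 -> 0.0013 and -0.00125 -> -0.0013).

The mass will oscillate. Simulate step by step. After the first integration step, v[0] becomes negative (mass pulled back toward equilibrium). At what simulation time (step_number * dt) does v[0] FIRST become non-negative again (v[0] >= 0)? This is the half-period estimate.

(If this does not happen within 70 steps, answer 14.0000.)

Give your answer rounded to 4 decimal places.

Step 0: x=[8.4000] v=[0.0000]
Step 1: x=[8.3328] v=[-0.3360]
Step 2: x=[8.2049] v=[-0.6397]
Step 3: x=[8.0285] v=[-0.8821]
Step 4: x=[7.8205] v=[-1.0398]
Step 5: x=[7.6010] v=[-1.0976]
Step 6: x=[7.3910] v=[-1.0501]
Step 7: x=[7.2106] v=[-0.9018]
Step 8: x=[7.0772] v=[-0.6669]
Step 9: x=[7.0036] v=[-0.3680]
Step 10: x=[6.9969] v=[-0.0337]
Step 11: x=[7.0577] v=[0.3038]
First v>=0 after going negative at step 11, time=2.2000

Answer: 2.2000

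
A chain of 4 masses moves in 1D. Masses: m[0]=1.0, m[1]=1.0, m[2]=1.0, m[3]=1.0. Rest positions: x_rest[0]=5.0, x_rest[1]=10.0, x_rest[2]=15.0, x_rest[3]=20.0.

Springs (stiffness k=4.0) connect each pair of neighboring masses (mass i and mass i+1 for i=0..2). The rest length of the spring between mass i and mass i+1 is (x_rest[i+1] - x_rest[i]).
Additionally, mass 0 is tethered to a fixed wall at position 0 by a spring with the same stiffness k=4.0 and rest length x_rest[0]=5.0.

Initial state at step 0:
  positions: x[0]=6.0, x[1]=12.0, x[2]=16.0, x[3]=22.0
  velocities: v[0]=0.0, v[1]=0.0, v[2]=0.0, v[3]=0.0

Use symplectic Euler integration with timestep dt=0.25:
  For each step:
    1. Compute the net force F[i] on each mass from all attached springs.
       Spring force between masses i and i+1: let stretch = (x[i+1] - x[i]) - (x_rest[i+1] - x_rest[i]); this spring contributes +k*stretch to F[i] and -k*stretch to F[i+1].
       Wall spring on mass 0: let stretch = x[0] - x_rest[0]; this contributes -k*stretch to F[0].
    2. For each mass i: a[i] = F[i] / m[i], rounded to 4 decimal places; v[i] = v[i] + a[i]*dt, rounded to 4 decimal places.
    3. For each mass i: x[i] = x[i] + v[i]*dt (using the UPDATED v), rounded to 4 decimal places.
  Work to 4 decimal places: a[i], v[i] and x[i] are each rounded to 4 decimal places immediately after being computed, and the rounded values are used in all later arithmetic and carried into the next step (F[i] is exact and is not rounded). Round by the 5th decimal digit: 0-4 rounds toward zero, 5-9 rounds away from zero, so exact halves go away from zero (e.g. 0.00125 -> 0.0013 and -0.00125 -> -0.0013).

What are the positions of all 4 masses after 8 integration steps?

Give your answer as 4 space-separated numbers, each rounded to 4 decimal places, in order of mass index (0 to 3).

Answer: 5.4032 9.6177 15.1055 20.4389

Derivation:
Step 0: x=[6.0000 12.0000 16.0000 22.0000] v=[0.0000 0.0000 0.0000 0.0000]
Step 1: x=[6.0000 11.5000 16.5000 21.7500] v=[0.0000 -2.0000 2.0000 -1.0000]
Step 2: x=[5.8750 10.8750 17.0625 21.4375] v=[-0.5000 -2.5000 2.2500 -1.2500]
Step 3: x=[5.5313 10.5469 17.1719 21.2813] v=[-1.3750 -1.3125 0.4375 -0.6250]
Step 4: x=[5.0586 10.6211 16.6524 21.3477] v=[-1.8907 0.2969 -2.0781 0.2656]
Step 5: x=[4.7119 10.8125 15.7989 21.4903] v=[-1.3868 0.7657 -3.4141 0.5703]
Step 6: x=[4.7124 10.7254 15.1216 21.4600] v=[0.0019 -0.3485 -2.7091 -0.1211]
Step 7: x=[5.0380 10.2341 14.9299 21.0951] v=[1.3025 -1.9653 -0.7669 -1.4595]
Step 8: x=[5.4032 9.6177 15.1055 20.4389] v=[1.4606 -2.4656 0.7025 -2.6247]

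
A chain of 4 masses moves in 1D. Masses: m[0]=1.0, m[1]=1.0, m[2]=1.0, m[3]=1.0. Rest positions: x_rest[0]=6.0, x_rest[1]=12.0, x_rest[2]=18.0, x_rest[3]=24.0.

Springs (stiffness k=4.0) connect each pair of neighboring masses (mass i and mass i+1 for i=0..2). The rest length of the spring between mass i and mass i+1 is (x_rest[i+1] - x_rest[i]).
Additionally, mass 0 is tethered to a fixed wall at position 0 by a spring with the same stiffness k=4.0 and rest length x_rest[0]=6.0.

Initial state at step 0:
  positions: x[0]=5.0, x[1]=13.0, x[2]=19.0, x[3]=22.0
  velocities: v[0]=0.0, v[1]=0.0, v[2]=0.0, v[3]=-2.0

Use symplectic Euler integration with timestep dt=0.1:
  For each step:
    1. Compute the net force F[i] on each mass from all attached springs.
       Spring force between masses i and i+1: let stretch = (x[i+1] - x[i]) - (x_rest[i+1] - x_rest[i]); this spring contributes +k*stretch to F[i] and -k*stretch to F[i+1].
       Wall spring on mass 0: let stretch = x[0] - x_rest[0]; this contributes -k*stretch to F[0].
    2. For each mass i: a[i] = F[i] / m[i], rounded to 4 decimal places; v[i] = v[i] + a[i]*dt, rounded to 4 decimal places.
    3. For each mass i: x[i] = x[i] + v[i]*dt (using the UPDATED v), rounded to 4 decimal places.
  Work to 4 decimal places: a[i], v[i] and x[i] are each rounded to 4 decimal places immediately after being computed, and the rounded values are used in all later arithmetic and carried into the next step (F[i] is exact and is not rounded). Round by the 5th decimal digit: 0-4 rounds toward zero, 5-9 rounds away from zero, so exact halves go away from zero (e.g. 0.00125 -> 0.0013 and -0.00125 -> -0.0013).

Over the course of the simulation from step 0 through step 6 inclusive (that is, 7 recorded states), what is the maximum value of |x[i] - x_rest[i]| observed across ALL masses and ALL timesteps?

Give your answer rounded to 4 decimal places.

Answer: 2.0800

Derivation:
Step 0: x=[5.0000 13.0000 19.0000 22.0000] v=[0.0000 0.0000 0.0000 -2.0000]
Step 1: x=[5.1200 12.9200 18.8800 21.9200] v=[1.2000 -0.8000 -1.2000 -0.8000]
Step 2: x=[5.3472 12.7664 18.6432 21.9584] v=[2.2720 -1.5360 -2.3680 0.3840]
Step 3: x=[5.6573 12.5511 18.3039 22.1042] v=[3.1008 -2.1530 -3.3926 1.4579]
Step 4: x=[6.0168 12.2902 17.8865 22.3380] v=[3.5954 -2.6094 -4.1736 2.3378]
Step 5: x=[6.3866 12.0022 17.4234 22.6337] v=[3.6980 -2.8802 -4.6315 2.9572]
Step 6: x=[6.7256 11.7064 16.9518 22.9610] v=[3.3896 -2.9580 -4.7159 3.2731]
Max displacement = 2.0800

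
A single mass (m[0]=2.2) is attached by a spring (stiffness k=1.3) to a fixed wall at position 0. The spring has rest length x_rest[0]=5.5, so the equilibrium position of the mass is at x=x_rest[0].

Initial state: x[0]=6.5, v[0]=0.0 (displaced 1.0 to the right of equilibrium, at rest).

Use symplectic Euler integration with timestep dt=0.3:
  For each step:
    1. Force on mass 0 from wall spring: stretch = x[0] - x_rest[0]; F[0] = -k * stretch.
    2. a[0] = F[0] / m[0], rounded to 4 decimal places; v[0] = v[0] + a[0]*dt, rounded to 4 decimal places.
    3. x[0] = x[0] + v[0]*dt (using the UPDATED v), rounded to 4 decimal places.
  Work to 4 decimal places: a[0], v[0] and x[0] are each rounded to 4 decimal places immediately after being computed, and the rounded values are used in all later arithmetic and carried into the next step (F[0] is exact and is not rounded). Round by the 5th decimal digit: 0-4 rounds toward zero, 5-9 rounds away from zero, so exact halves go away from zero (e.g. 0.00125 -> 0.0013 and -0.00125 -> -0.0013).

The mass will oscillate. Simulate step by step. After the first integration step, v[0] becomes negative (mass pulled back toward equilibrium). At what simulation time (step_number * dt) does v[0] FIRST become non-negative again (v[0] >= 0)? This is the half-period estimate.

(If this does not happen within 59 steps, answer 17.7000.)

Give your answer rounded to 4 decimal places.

Step 0: x=[6.5000] v=[0.0000]
Step 1: x=[6.4468] v=[-0.1773]
Step 2: x=[6.3432] v=[-0.3452]
Step 3: x=[6.1948] v=[-0.4947]
Step 4: x=[6.0094] v=[-0.6179]
Step 5: x=[5.7969] v=[-0.7082]
Step 6: x=[5.5687] v=[-0.7608]
Step 7: x=[5.3368] v=[-0.7730]
Step 8: x=[5.1136] v=[-0.7441]
Step 9: x=[4.9109] v=[-0.6756]
Step 10: x=[4.7395] v=[-0.5712]
Step 11: x=[4.6086] v=[-0.4364]
Step 12: x=[4.5251] v=[-0.2784]
Step 13: x=[4.4934] v=[-0.1056]
Step 14: x=[4.5152] v=[0.0728]
First v>=0 after going negative at step 14, time=4.2000

Answer: 4.2000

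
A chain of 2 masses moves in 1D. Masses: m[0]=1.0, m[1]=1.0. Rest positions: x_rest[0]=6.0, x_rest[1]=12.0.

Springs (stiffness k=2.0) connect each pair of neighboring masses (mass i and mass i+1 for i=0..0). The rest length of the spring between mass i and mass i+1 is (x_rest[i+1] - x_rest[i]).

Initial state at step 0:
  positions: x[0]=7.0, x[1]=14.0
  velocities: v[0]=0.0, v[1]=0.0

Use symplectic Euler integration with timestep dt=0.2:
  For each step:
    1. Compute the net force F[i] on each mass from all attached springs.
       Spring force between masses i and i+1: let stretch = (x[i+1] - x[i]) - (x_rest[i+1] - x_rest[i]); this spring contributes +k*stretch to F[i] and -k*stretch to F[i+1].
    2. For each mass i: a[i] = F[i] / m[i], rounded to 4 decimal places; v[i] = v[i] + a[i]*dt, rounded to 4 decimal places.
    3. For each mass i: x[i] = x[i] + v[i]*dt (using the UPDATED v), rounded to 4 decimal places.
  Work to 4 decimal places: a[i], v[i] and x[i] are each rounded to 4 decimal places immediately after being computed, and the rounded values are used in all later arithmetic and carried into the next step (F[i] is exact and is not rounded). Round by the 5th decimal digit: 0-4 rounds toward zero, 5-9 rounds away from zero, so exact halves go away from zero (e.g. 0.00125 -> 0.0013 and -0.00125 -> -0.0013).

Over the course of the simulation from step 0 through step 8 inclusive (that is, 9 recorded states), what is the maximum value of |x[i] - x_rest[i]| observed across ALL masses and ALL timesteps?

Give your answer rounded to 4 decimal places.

Step 0: x=[7.0000 14.0000] v=[0.0000 0.0000]
Step 1: x=[7.0800 13.9200] v=[0.4000 -0.4000]
Step 2: x=[7.2272 13.7728] v=[0.7360 -0.7360]
Step 3: x=[7.4180 13.5820] v=[0.9542 -0.9542]
Step 4: x=[7.6220 13.3780] v=[1.0198 -1.0198]
Step 5: x=[7.8064 13.1936] v=[0.9222 -0.9222]
Step 6: x=[7.9418 13.0582] v=[0.6771 -0.6771]
Step 7: x=[8.0065 12.9935] v=[0.3237 -0.3237]
Step 8: x=[7.9902 13.0098] v=[-0.0815 0.0815]
Max displacement = 2.0065

Answer: 2.0065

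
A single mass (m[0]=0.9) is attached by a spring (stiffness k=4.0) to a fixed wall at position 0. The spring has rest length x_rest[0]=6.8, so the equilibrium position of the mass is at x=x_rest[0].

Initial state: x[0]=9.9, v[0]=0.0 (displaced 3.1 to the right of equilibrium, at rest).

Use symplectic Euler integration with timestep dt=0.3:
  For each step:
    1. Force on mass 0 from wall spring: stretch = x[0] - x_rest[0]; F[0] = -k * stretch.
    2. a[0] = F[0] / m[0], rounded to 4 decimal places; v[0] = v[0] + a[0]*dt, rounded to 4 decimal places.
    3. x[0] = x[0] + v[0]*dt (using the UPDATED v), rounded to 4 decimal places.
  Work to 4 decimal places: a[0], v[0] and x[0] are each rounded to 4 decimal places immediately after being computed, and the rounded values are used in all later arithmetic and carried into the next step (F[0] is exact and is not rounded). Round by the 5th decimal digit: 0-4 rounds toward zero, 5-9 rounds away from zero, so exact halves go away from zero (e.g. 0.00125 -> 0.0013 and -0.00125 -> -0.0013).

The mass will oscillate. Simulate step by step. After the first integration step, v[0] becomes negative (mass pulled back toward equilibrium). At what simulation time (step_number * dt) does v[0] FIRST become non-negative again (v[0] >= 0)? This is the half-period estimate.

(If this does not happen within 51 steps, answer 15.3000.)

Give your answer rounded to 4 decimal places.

Step 0: x=[9.9000] v=[0.0000]
Step 1: x=[8.6600] v=[-4.1333]
Step 2: x=[6.6760] v=[-6.6133]
Step 3: x=[4.7416] v=[-6.4480]
Step 4: x=[3.6306] v=[-3.7035]
Step 5: x=[3.7873] v=[0.5224]
First v>=0 after going negative at step 5, time=1.5000

Answer: 1.5000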